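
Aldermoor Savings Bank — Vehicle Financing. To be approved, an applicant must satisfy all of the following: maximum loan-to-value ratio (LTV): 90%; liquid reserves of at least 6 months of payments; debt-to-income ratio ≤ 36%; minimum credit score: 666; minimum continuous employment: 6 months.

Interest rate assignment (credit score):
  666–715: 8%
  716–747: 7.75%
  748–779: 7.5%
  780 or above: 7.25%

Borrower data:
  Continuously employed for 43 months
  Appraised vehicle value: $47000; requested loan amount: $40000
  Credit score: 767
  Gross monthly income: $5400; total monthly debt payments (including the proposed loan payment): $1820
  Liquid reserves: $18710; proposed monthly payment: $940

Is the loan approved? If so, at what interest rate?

Approved at 7.5%

Credit score 767 ≥ 666 (meets minimum)
Employment 43 ≥ 6 months
Debt-to-income = 1,820/5,400 = 33.7% — meets 36% limit
LTV: 40,000 ÷ 47,000 = 85.1%, within 90% cap
Reserves = 18,710/940 = 19.9 months ≥ 6
All requirements met. Score 767 falls in the 748–779 tier → 7.5%.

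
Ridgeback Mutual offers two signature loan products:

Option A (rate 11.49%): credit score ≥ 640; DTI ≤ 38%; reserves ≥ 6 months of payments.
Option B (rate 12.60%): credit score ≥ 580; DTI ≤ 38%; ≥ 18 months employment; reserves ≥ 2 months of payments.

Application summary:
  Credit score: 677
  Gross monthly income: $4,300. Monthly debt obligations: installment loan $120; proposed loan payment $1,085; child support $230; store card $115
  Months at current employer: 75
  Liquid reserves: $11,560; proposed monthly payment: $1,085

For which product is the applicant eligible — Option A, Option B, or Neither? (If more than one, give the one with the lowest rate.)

Option A

Total debts = (120 + 1,085 + 230 + 115) = 1,550; DTI = 1,550/4,300 = 36%.
Reserves = 11,560/1,085 = 10.7 months.
Option A: score 677 ≥ 640; DTI 36% ≤ 38%; reserves 10.7 ≥ 6 mo → qualifies.
Option B: score 677 ≥ 580; DTI 36% ≤ 38%; employment 75 ≥ 18 mo; reserves 10.7 ≥ 2 mo → qualifies.
Qualifying: Option A, Option B. Lowest rate is 11.49% → Option A.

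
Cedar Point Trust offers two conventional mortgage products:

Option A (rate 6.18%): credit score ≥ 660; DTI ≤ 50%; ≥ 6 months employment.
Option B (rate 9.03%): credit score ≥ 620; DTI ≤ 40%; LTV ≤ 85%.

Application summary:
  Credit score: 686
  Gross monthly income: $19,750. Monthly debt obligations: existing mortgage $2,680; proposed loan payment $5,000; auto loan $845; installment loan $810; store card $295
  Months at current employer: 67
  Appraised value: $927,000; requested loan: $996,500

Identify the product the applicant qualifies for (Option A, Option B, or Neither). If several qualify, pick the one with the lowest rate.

Total debts = (2,680 + 5,000 + 845 + 810 + 295) = 9,630; DTI = 9,630/19,750 = 48.8%.
LTV = 996,500/927,000 = 107.5%.
Option A: score 686 ≥ 660; DTI 48.8% ≤ 50%; employment 67 ≥ 6 mo → qualifies.
Option B: score 686 ≥ 620; DTI 48.8% > 40%; LTV 107.5% > 85% → does not qualify.

Option A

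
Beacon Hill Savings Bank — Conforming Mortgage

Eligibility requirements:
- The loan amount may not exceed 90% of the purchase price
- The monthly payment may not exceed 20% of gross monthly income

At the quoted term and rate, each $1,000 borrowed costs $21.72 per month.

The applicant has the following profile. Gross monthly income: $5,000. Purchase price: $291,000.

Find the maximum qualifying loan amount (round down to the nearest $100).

Payment cap: 20% × $5,000 = $1,000/month.
At $21.72 per $1,000, that supports 1,000/21.72 × 1,000 ≈ $46,040 → $46,000.
LTV cap: 90% × $291,000 = $261,900 → $261,900.
Binding constraint: payment-to-income.

$46,000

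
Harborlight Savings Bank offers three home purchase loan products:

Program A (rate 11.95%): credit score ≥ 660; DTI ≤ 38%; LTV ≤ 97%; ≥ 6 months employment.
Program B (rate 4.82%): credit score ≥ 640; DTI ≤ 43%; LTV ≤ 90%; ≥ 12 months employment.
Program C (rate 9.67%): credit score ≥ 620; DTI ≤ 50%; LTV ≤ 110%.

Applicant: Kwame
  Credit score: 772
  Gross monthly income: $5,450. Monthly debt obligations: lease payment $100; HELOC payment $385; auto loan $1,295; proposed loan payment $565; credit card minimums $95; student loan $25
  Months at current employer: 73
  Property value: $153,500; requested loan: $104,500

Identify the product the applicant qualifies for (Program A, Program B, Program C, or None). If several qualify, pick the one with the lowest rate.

Program C

Total debts = (100 + 385 + 1,295 + 565 + 95 + 25) = 2,465; DTI = 2,465/5,450 = 45.2%.
LTV = 104,500/153,500 = 68.1%.
Program A: score 772 ≥ 660; DTI 45.2% > 38%; LTV 68.1% ≤ 97%; employment 73 ≥ 6 mo → does not qualify.
Program B: score 772 ≥ 640; DTI 45.2% > 43%; LTV 68.1% ≤ 90%; employment 73 ≥ 12 mo → does not qualify.
Program C: score 772 ≥ 620; DTI 45.2% ≤ 50%; LTV 68.1% ≤ 110% → qualifies.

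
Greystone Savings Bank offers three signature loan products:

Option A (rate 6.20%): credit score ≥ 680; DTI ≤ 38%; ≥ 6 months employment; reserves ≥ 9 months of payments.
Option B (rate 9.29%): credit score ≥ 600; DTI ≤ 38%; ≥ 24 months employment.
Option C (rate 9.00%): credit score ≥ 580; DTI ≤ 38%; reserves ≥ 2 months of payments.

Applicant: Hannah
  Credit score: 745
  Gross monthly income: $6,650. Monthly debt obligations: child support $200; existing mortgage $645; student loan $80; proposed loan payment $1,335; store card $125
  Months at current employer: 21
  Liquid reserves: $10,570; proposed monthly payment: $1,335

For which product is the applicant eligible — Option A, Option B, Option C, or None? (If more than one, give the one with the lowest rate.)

Total debts = (200 + 645 + 80 + 1,335 + 125) = 2,385; DTI = 2,385/6,650 = 35.9%.
Reserves = 10,570/1,335 = 7.9 months.
Option A: score 745 ≥ 680; DTI 35.9% ≤ 38%; employment 21 ≥ 6 mo; reserves 7.9 < 9 mo → does not qualify.
Option B: score 745 ≥ 600; DTI 35.9% ≤ 38%; employment 21 < 24 mo → does not qualify.
Option C: score 745 ≥ 580; DTI 35.9% ≤ 38%; reserves 7.9 ≥ 2 mo → qualifies.

Option C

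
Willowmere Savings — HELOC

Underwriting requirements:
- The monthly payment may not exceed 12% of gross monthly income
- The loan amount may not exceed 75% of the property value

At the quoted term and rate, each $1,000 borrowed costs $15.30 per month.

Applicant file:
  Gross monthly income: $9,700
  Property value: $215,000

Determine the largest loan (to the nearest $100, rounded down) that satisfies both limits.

$76,000

Payment cap: 12% × $9,700 = $1,164/month.
At $15.30 per $1,000, that supports 1,164/15.30 × 1,000 ≈ $76,078 → $76,000.
LTV cap: 75% × $215,000 = $161,250 → $161,200.
Binding constraint: payment-to-income.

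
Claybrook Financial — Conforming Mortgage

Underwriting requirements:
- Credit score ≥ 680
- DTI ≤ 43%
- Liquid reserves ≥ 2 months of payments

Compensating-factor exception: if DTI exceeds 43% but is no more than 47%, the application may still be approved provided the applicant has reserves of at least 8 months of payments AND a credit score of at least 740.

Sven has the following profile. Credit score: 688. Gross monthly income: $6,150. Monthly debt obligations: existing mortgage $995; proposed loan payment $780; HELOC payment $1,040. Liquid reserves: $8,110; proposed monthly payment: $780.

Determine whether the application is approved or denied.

Denied

Credit score 688 ≥ 680 (meets base)
Total debts = (995 + 780 + 1,040) = 2,815. DTI: 2,815 ÷ 6,150 = 45.8%, over the 43% base limit.
Reserves: 8,110 ÷ 780 = 10.4 months (meets 2-month minimum)
DTI 45.8% is within the 43%–47% exception band; checking compensating factors.
Reserves 10.4 ≥ 8 months; credit score 688 < 740.
Override conditions not both satisfied; exception does not apply.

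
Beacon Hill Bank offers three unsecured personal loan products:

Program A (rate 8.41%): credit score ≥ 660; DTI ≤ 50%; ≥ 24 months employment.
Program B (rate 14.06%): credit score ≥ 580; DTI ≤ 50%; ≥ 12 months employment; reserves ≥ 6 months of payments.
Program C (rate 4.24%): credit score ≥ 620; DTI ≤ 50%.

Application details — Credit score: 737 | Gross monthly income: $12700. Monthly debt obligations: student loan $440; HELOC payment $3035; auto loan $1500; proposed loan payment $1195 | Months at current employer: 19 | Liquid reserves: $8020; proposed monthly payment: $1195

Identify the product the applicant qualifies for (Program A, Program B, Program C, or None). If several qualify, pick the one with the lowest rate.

Total debts = (440 + 3,035 + 1,500 + 1,195) = 6,170; DTI = 6,170/12,700 = 48.6%.
Reserves = 8,020/1,195 = 6.7 months.
Program A: score 737 ≥ 660; DTI 48.6% ≤ 50%; employment 19 < 24 mo → does not qualify.
Program B: score 737 ≥ 580; DTI 48.6% ≤ 50%; employment 19 ≥ 12 mo; reserves 6.7 ≥ 6 mo → qualifies.
Program C: score 737 ≥ 620; DTI 48.6% ≤ 50% → qualifies.
Qualifying: Program B, Program C. Lowest rate is 4.24% → Program C.

Program C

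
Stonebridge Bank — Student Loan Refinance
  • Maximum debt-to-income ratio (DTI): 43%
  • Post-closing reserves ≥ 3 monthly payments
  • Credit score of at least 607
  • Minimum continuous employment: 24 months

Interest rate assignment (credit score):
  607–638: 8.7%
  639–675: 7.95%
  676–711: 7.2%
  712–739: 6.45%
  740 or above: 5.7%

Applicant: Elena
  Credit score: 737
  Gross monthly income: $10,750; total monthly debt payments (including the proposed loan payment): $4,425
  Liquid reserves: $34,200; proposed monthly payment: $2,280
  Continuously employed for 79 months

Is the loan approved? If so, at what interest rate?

Credit score 737 ≥ 607 (meets minimum)
Employment 79 ≥ 24 months
DTI = 4,425/10,750 = 41.2% ≤ 43%
Reserves: 34,200 ÷ 2,280 = 15.0 months (meets 3-month minimum)
All requirements met. Score 737 falls in the 712–739 tier → 6.45%.

Approved at 6.45%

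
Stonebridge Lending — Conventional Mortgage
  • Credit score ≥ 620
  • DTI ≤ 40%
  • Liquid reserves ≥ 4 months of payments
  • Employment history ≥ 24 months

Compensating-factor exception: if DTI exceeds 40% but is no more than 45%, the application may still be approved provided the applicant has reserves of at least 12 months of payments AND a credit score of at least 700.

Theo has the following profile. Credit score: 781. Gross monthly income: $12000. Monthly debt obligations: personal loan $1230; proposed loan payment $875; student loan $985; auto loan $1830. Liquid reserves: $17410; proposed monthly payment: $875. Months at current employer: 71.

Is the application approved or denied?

Approved

Credit score 781 ≥ 620 (meets base)
Total debts = (1,230 + 875 + 985 + 1,830) = 4,920. DTI: 4,920 ÷ 12,000 = 41%, over the 40% base limit.
Liquid reserves cover 17,410/875 = 19.9 months — ≥ 4 required
Employment 71 ≥ 24 months
41% falls in the override range (40%–45%), so the compensating-factor test applies.
Reserves 19.9 ≥ 12 months; credit score 781 ≥ 700.
Both override conditions satisfied; DTI exception granted.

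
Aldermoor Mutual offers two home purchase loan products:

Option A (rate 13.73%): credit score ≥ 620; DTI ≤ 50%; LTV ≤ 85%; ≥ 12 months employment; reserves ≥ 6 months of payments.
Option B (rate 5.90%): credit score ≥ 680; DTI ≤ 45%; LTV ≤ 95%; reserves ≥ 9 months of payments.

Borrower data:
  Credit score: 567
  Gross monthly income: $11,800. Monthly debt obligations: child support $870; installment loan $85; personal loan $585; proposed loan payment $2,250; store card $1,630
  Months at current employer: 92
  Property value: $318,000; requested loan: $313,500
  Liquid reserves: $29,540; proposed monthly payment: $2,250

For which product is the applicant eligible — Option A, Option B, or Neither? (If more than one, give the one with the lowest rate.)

Neither

Total debts = (870 + 85 + 585 + 2,250 + 1,630) = 5,420; DTI = 5,420/11,800 = 45.9%.
LTV = 313,500/318,000 = 98.6%.
Reserves = 29,540/2,250 = 13.1 months.
Option A: score 567 < 620; DTI 45.9% ≤ 50%; LTV 98.6% > 85%; employment 92 ≥ 12 mo; reserves 13.1 ≥ 6 mo → does not qualify.
Option B: score 567 < 680; DTI 45.9% > 45%; LTV 98.6% > 95%; reserves 13.1 ≥ 9 mo → does not qualify.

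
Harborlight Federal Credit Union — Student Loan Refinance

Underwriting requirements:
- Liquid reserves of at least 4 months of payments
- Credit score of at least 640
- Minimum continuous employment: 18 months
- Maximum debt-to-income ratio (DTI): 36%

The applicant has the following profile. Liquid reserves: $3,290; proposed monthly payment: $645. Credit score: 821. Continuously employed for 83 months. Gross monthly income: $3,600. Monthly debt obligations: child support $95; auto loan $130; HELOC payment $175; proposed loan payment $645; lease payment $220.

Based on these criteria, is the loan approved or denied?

Approved

Reserves: 3,290 ÷ 645 = 5.1 months (meets 4-month minimum)
Credit score 821 ≥ 640 (meets)
Employment 83 ≥ 18 months
Total monthly debts = (95 + 130 + 175 + 645 + 220) = 1,265. Debt-to-income = 1,265/3,600 = 35.1% — meets 36% limit
All criteria satisfied.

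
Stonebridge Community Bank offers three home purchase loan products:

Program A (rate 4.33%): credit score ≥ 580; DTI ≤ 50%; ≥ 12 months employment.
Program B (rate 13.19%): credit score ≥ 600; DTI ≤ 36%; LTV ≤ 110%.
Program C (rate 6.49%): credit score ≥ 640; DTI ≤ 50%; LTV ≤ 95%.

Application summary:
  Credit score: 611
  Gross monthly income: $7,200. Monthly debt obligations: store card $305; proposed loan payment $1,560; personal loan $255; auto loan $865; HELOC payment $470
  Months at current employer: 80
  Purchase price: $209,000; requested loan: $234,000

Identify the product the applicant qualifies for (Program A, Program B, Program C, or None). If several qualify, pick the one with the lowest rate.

Total debts = (305 + 1,560 + 255 + 865 + 470) = 3,455; DTI = 3,455/7,200 = 48%.
LTV = 234,000/209,000 = 112%.
Program A: score 611 ≥ 580; DTI 48% ≤ 50%; employment 80 ≥ 12 mo → qualifies.
Program B: score 611 ≥ 600; DTI 48% > 36%; LTV 112% > 110% → does not qualify.
Program C: score 611 < 640; DTI 48% ≤ 50%; LTV 112% > 95% → does not qualify.

Program A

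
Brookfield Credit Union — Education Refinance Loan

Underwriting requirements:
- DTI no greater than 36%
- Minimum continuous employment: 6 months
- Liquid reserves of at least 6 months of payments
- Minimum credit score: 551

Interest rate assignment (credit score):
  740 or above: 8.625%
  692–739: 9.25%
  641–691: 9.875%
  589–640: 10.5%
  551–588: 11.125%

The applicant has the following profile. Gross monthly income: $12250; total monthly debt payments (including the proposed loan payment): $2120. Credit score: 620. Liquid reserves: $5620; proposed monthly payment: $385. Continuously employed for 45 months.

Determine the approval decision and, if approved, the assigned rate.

Approved at 10.5%

Credit score 620 ≥ 551 (meets minimum)
Employment 45 ≥ 6 months
Liquid reserves cover 5,620/385 = 14.6 months — ≥ 6 required
DTI: 2,120 ÷ 12,250 = 17.3%, within the 36% cap
All requirements met. Score 620 falls in the 589–640 tier → 10.5%.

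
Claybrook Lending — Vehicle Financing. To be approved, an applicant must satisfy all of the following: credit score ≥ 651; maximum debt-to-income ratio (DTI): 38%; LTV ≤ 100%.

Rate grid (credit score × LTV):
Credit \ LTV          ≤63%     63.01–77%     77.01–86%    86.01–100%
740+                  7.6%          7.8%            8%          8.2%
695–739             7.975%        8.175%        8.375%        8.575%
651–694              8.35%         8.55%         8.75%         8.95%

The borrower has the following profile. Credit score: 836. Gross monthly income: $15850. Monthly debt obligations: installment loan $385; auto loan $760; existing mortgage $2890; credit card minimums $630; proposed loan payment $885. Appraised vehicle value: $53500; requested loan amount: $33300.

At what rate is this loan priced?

7.6%

Credit score 836 ≥ 651; Total monthly debts = (385 + 760 + 2,890 + 630 + 885) = 5,550. DTI = 5,550/15,850 = 35% ≤ 38%
Loan-to-value = 33,300/53,500 = 62.2% — pass (100% max)
Row: 836 falls in 740+. Column: 62.2% falls in ≤63%. Rate = 7.6%.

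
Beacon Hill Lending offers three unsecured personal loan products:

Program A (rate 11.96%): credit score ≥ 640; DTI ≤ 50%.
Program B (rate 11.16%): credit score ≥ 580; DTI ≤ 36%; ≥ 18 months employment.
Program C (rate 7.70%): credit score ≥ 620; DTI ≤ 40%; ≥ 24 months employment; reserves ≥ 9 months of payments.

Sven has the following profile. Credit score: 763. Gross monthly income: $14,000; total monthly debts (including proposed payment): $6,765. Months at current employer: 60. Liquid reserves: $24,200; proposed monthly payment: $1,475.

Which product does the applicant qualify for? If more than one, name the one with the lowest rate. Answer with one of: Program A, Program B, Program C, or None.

DTI = 6,765/14,000 = 48.3%.
Reserves = 24,200/1,475 = 16.4 months.
Program A: score 763 ≥ 640; DTI 48.3% ≤ 50% → qualifies.
Program B: score 763 ≥ 580; DTI 48.3% > 36%; employment 60 ≥ 18 mo → does not qualify.
Program C: score 763 ≥ 620; DTI 48.3% > 40%; employment 60 ≥ 24 mo; reserves 16.4 ≥ 9 mo → does not qualify.

Program A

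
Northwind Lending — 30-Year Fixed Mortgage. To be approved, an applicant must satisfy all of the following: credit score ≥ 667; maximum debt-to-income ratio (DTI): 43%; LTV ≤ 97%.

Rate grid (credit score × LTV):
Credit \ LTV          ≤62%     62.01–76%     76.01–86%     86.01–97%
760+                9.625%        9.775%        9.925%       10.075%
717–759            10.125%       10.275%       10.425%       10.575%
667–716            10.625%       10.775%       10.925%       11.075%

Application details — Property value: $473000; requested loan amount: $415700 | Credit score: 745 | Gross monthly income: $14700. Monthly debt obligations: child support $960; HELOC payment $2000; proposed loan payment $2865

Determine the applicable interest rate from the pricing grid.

10.575%

Credit score 745 ≥ 667; Total monthly debts = (960 + 2,000 + 2,865) = 5,825. DTI: 5,825 ÷ 14,700 = 39.6%, within the 43% cap
Loan-to-value = 415,700/473,000 = 87.9% — pass (97% max)
Credit 745 → row 717–759; LTV 87.9% → column 86.01–97%. Grid cell → 10.575%.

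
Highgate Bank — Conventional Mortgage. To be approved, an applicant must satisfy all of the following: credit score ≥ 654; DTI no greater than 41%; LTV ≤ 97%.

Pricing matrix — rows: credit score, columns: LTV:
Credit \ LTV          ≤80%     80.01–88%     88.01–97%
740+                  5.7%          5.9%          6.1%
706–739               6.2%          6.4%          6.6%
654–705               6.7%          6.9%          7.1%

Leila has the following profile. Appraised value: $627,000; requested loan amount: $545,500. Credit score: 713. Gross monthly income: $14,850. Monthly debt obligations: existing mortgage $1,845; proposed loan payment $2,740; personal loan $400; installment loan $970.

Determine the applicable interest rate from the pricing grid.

6.4%

Credit score 713 ≥ 654; Total monthly debts = (1,845 + 2,740 + 400 + 970) = 5,955. DTI = 5,955/14,850 = 40.1% ≤ 41%
LTV: 545,500 ÷ 627,000 = 87%, within 97% cap
Score 713 is in the 706–739 band; LTV 87% is in the 80.01–88% band → 6.4%.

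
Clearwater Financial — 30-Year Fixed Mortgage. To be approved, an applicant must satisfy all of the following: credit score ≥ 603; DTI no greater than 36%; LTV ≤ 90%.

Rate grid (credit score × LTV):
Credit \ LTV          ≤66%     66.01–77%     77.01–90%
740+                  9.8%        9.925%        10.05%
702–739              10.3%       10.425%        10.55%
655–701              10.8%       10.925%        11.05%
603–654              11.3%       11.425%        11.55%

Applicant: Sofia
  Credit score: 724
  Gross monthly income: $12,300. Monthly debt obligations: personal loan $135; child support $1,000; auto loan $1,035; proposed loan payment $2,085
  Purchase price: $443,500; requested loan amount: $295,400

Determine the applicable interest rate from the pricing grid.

10.425%

Credit score 724 ≥ 603; Total monthly debts = (135 + 1,000 + 1,035 + 2,085) = 4,255. DTI = 4,255/12,300 = 34.6% ≤ 36%
Loan-to-value = 295,400/443,500 = 66.6% — pass (90% max)
Credit 724 → row 702–739; LTV 66.6% → column 66.01–77%. Grid cell → 10.425%.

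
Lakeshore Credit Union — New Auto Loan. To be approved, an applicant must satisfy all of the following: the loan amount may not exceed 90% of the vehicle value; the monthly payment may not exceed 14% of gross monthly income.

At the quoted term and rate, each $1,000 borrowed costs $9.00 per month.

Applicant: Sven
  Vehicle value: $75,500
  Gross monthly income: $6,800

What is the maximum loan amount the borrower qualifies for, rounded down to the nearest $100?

Payment cap: 14% × $6,800 = $952/month.
At $9.00 per $1,000, that supports 952/9.00 × 1,000 ≈ $105,777 → $105,700.
LTV cap: 90% × $75,500 = $67,950 → $67,900.
Binding constraint: loan-to-value.

$67,900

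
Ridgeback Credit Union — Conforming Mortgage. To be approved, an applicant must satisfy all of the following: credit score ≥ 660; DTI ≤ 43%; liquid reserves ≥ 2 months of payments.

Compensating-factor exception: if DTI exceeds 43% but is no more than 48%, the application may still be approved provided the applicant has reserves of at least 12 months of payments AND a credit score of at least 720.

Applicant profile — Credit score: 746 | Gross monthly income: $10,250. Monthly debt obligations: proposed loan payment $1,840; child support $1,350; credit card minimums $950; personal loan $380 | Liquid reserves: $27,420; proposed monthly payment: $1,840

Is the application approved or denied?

Approved

Credit score 746 ≥ 660 (meets base)
Total debts = (1,840 + 1,350 + 950 + 380) = 4,520. DTI: 4,520 ÷ 10,250 = 44.1%, over the 43% base limit.
Reserves = 27,420/1,840 = 14.9 months ≥ 2
DTI 44.1% is within the 43%–48% exception band; checking compensating factors.
Override check — reserves: 14.9 mo (ok); score: 746 (ok).
Both override conditions satisfied; DTI exception granted.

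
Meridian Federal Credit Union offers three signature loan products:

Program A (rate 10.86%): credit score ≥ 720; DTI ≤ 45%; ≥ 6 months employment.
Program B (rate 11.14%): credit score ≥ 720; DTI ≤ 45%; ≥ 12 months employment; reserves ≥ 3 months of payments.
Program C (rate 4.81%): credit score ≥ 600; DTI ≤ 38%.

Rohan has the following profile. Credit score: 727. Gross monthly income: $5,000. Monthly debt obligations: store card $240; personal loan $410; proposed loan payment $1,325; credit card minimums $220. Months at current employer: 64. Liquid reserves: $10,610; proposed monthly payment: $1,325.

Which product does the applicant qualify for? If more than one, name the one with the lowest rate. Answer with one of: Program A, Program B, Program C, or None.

Total debts = (240 + 410 + 1,325 + 220) = 2,195; DTI = 2,195/5,000 = 43.9%.
Reserves = 10,610/1,325 = 8.0 months.
Program A: score 727 ≥ 720; DTI 43.9% ≤ 45%; employment 64 ≥ 6 mo → qualifies.
Program B: score 727 ≥ 720; DTI 43.9% ≤ 45%; employment 64 ≥ 12 mo; reserves 8.0 ≥ 3 mo → qualifies.
Program C: score 727 ≥ 600; DTI 43.9% > 38% → does not qualify.
Qualifying: Program A, Program B. Lowest rate is 10.86% → Program A.

Program A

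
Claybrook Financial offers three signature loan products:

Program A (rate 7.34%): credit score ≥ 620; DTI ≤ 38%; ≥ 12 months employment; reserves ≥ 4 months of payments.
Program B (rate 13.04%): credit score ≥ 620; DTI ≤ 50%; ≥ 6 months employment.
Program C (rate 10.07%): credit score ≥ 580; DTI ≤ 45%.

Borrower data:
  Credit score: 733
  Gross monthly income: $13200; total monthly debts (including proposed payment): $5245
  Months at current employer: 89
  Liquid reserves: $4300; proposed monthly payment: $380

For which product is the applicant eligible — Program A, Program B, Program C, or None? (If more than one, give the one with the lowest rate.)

DTI = 5,245/13,200 = 39.7%.
Reserves = 4,300/380 = 11.3 months.
Program A: score 733 ≥ 620; DTI 39.7% > 38%; employment 89 ≥ 12 mo; reserves 11.3 ≥ 4 mo → does not qualify.
Program B: score 733 ≥ 620; DTI 39.7% ≤ 50%; employment 89 ≥ 6 mo → qualifies.
Program C: score 733 ≥ 580; DTI 39.7% ≤ 45% → qualifies.
Qualifying: Program B, Program C. Lowest rate is 10.07% → Program C.

Program C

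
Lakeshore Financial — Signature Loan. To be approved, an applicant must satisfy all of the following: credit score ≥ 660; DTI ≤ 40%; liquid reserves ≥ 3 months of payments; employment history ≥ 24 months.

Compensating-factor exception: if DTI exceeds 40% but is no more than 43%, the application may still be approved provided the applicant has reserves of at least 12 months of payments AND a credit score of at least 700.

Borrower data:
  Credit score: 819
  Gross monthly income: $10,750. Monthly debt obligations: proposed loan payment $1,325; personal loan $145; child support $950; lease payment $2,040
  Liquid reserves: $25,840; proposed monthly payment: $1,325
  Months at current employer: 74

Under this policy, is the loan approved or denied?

Approved

Credit score 819 ≥ 660 (meets base)
Total debts = (1,325 + 145 + 950 + 2,040) = 4,460. DTI = 4,460/10,750 = 41.5% > 40% — standard DTI limit exceeded.
Liquid reserves cover 25,840/1,325 = 19.5 months — ≥ 3 required
Employment 74 ≥ 24 months
DTI 41.5% is within the 40%–43% exception band; checking compensating factors.
Override check — reserves: 19.5 mo (ok); score: 819 (ok).
Both override conditions satisfied; DTI exception granted.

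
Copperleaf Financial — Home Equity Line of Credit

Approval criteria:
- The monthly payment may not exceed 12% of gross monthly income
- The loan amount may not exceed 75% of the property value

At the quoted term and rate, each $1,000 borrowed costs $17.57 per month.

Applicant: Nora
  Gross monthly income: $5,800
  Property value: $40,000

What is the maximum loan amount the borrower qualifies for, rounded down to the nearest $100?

Payment cap: 12% × $5,800 = $696/month.
At $17.57 per $1,000, that supports 696/17.57 × 1,000 ≈ $39,612 → $39,600.
LTV cap: 75% × $40,000 = $30,000 → $30,000.
Binding constraint: loan-to-value.

$30,000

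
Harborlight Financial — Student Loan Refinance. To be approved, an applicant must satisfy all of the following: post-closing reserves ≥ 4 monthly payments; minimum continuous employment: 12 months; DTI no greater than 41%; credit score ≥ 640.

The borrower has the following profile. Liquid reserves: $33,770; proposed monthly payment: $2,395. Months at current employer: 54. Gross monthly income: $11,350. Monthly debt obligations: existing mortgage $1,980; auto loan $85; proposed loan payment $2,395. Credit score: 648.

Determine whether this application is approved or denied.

Approved

Reserves = 33,770/2,395 = 14.1 months ≥ 4
Employment 54 ≥ 12 months
Total monthly debts = (1,980 + 85 + 2,395) = 4,460. Debt-to-income = 4,460/11,350 = 39.3% — meets 41% limit
Credit score 648 ≥ 640 (meets)
All criteria satisfied.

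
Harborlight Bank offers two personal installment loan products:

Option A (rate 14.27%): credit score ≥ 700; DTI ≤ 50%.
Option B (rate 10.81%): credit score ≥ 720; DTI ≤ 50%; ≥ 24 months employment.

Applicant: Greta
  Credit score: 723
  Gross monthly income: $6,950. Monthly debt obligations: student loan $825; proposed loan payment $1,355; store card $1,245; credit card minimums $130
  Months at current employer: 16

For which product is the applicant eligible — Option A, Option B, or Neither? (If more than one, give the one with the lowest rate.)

Total debts = (825 + 1,355 + 1,245 + 130) = 3,555; DTI = 3,555/6,950 = 51.2%.
Option A: score 723 ≥ 700; DTI 51.2% > 50% → does not qualify.
Option B: score 723 ≥ 720; DTI 51.2% > 50%; employment 16 < 24 mo → does not qualify.

Neither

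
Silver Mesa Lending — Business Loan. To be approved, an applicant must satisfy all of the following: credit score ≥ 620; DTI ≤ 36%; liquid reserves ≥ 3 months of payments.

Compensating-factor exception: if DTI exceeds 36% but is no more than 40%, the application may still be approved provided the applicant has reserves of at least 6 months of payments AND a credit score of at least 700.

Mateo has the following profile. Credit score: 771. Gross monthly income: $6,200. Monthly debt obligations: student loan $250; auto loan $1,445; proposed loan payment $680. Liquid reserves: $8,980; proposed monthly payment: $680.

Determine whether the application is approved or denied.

Credit score 771 ≥ 620 (meets base)
Total debts = (250 + 1,445 + 680) = 2,375. DTI: 2,375 ÷ 6,200 = 38.3%, over the 36% base limit.
Reserves: 8,980 ÷ 680 = 13.2 months (meets 3-month minimum)
DTI 38.3% is within the 36%–40% exception band; checking compensating factors.
Override check — reserves: 13.2 mo (ok); score: 771 (ok).
Both compensating conditions met → exception applies.

Approved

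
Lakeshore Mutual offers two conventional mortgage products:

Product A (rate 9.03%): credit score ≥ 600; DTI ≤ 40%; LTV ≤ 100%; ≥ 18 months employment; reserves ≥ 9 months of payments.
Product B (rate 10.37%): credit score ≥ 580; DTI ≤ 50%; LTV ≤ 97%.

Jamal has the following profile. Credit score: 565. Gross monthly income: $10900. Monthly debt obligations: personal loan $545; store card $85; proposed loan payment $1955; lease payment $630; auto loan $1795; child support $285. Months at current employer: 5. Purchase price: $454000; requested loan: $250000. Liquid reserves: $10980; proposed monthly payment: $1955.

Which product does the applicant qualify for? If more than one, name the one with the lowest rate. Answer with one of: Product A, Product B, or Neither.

Total debts = (545 + 85 + 1,955 + 630 + 1,795 + 285) = 5,295; DTI = 5,295/10,900 = 48.6%.
LTV = 250,000/454,000 = 55.1%.
Reserves = 10,980/1,955 = 5.6 months.
Product A: score 565 < 600; DTI 48.6% > 40%; LTV 55.1% ≤ 100%; employment 5 < 18 mo; reserves 5.6 < 9 mo → does not qualify.
Product B: score 565 < 580; DTI 48.6% ≤ 50%; LTV 55.1% ≤ 97% → does not qualify.

Neither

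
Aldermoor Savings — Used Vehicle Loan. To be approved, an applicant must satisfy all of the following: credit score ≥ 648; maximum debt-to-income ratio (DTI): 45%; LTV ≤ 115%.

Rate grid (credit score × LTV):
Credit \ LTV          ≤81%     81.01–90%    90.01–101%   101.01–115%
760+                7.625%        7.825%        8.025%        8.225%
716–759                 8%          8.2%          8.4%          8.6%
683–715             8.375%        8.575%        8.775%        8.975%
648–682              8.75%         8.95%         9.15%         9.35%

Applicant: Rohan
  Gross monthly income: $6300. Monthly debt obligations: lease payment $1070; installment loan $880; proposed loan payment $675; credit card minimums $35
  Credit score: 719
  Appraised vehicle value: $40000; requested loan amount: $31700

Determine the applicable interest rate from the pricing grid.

Credit score 719 ≥ 648; Total monthly debts = (1,070 + 880 + 675 + 35) = 2,660. DTI: 2,660 ÷ 6,300 = 42.2%, within the 45% cap
LTV: 31,700 ÷ 40,000 = 79.2%, within 115% cap
Row: 719 falls in 716–759. Column: 79.2% falls in ≤81%. Rate = 8%.

8%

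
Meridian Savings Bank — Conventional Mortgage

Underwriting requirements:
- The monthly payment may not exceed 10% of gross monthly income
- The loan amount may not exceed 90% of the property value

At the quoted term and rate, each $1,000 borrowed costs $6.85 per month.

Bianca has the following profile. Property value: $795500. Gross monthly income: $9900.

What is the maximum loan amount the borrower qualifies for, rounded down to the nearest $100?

Payment cap: 10% × $9,900 = $990/month.
At $6.85 per $1,000, that supports 990/6.85 × 1,000 ≈ $144,525 → $144,500.
LTV cap: 90% × $795,500 = $715,950 → $715,900.
Binding constraint: payment-to-income.

$144,500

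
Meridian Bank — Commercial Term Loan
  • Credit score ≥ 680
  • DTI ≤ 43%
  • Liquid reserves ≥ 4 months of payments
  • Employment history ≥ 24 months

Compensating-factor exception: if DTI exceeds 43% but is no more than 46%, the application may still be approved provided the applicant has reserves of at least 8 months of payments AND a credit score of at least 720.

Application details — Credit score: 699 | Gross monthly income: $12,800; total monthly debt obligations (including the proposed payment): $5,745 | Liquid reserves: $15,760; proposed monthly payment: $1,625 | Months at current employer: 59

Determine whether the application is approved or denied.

Credit score 699 ≥ 680 (meets base)
DTI: 5,745 ÷ 12,800 = 44.9%, over the 43% base limit.
Reserves: 15,760 ÷ 1,625 = 9.7 months (meets 4-month minimum)
Employment 59 ≥ 24 months
44.9% falls in the override range (43%–46%), so the compensating-factor test applies.
Reserves 9.7 ≥ 8 months; credit score 699 < 720.
Compensating-factor requirement not fully met.

Denied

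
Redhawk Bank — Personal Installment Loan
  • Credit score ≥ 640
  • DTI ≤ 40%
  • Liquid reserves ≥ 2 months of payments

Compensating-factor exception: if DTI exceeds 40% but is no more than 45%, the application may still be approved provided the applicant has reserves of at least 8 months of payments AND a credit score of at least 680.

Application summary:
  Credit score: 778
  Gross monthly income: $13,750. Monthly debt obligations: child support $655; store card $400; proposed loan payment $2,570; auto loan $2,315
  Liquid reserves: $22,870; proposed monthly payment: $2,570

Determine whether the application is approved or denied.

Approved

Credit score 778 ≥ 640 (meets base)
Total debts = (655 + 400 + 2,570 + 2,315) = 5,940. DTI = 5,940/13,750 = 43.2% > 40% — standard DTI limit exceeded.
Reserves = 22,870/2,570 = 8.9 months ≥ 2
43.2% falls in the override range (40%–45%), so the compensating-factor test applies.
Override check — reserves: 8.9 mo (ok); score: 778 (ok).
Both compensating conditions met → exception applies.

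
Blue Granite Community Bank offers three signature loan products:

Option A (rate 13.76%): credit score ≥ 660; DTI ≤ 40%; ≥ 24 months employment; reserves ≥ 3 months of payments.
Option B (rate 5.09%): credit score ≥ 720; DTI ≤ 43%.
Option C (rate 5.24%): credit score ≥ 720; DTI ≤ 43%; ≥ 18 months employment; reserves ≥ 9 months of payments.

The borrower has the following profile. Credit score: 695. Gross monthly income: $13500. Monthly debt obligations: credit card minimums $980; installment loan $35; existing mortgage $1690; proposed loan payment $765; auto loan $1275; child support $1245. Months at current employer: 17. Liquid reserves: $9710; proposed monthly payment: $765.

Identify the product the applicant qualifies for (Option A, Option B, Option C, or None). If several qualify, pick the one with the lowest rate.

None

Total debts = (980 + 35 + 1,690 + 765 + 1,275 + 1,245) = 5,990; DTI = 5,990/13,500 = 44.4%.
Reserves = 9,710/765 = 12.7 months.
Option A: score 695 ≥ 660; DTI 44.4% > 40%; employment 17 < 24 mo; reserves 12.7 ≥ 3 mo → does not qualify.
Option B: score 695 < 720; DTI 44.4% > 43% → does not qualify.
Option C: score 695 < 720; DTI 44.4% > 43%; employment 17 < 18 mo; reserves 12.7 ≥ 9 mo → does not qualify.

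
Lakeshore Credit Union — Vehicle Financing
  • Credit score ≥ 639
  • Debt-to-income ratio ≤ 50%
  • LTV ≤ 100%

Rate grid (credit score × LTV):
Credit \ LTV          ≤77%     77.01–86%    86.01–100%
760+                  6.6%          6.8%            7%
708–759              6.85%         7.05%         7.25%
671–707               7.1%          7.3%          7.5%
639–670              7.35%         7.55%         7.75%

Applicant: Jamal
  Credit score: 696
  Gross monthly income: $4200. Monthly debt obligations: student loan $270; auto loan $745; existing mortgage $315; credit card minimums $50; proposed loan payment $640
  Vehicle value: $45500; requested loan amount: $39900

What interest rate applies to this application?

7.5%

Credit score 696 ≥ 639; Total monthly debts = (270 + 745 + 315 + 50 + 640) = 2,020. DTI: 2,020 ÷ 4,200 = 48.1%, within the 50% cap
LTV: 39,900 ÷ 45,500 = 87.7%, within 100% cap
Score 696 is in the 671–707 band; LTV 87.7% is in the 86.01–100% band → 7.5%.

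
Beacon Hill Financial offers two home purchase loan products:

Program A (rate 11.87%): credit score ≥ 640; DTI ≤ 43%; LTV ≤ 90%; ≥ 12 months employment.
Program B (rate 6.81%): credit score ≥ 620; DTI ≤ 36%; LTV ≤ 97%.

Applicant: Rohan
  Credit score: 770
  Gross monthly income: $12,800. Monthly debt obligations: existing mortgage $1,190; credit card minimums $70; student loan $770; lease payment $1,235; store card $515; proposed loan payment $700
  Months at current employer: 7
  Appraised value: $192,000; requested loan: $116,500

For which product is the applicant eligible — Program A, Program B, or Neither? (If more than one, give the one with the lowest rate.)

Program B

Total debts = (1,190 + 70 + 770 + 1,235 + 515 + 700) = 4,480; DTI = 4,480/12,800 = 35%.
LTV = 116,500/192,000 = 60.7%.
Program A: score 770 ≥ 640; DTI 35% ≤ 43%; LTV 60.7% ≤ 90%; employment 7 < 12 mo → does not qualify.
Program B: score 770 ≥ 620; DTI 35% ≤ 36%; LTV 60.7% ≤ 97% → qualifies.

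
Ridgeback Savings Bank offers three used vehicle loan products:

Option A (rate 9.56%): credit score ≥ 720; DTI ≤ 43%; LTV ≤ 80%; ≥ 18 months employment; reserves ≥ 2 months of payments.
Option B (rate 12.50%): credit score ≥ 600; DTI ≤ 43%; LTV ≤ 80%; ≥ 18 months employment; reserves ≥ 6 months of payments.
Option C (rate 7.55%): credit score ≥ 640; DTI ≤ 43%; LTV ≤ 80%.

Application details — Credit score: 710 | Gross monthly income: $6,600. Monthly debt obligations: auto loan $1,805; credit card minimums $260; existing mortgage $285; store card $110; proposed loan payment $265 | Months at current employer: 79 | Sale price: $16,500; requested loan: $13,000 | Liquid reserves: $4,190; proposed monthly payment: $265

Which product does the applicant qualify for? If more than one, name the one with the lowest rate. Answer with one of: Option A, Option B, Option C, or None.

Total debts = (1,805 + 260 + 285 + 110 + 265) = 2,725; DTI = 2,725/6,600 = 41.3%.
LTV = 13,000/16,500 = 78.8%.
Reserves = 4,190/265 = 15.8 months.
Option A: score 710 < 720; DTI 41.3% ≤ 43%; LTV 78.8% ≤ 80%; employment 79 ≥ 18 mo; reserves 15.8 ≥ 2 mo → does not qualify.
Option B: score 710 ≥ 600; DTI 41.3% ≤ 43%; LTV 78.8% ≤ 80%; employment 79 ≥ 18 mo; reserves 15.8 ≥ 6 mo → qualifies.
Option C: score 710 ≥ 640; DTI 41.3% ≤ 43%; LTV 78.8% ≤ 80% → qualifies.
Qualifying: Option B, Option C. Lowest rate is 7.55% → Option C.

Option C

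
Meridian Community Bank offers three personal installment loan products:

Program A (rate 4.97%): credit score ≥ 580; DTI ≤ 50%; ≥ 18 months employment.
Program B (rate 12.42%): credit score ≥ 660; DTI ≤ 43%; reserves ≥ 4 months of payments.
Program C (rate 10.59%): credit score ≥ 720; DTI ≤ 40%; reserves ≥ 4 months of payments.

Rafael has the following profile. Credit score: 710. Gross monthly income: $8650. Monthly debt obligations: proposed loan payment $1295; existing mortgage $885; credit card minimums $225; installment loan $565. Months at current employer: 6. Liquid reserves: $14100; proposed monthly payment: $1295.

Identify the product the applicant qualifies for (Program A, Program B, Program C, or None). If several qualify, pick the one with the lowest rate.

Total debts = (1,295 + 885 + 225 + 565) = 2,970; DTI = 2,970/8,650 = 34.3%.
Reserves = 14,100/1,295 = 10.9 months.
Program A: score 710 ≥ 580; DTI 34.3% ≤ 50%; employment 6 < 18 mo → does not qualify.
Program B: score 710 ≥ 660; DTI 34.3% ≤ 43%; reserves 10.9 ≥ 4 mo → qualifies.
Program C: score 710 < 720; DTI 34.3% ≤ 40%; reserves 10.9 ≥ 4 mo → does not qualify.

Program B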